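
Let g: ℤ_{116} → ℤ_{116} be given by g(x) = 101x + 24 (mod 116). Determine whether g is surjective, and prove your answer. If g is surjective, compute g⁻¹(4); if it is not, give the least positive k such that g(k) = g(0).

Since gcd(101, 116) = 1, 101 is invertible modulo 116. Euclid's algorithm: 116 = 1·101 + 15, 101 = 6·15 + 11, 15 = 1·11 + 4, 11 = 2·4 + 3, 4 = 1·3 + 1; back-substituting gives 1 = 85·101 − 74·116, so 101⁻¹ ≡ 85 (mod 116).
Then y ↦ 85(y − 24) is a two-sided inverse to g, so every y ∈ ℤ_{116} has a preimage.
Hence g is surjective.
Since g is surjective, we find g⁻¹(4): we need 101x ≡ 4 − 24 ≡ 96 (mod 116). Using 101⁻¹ = 85: x ≡ 85·96 = 8160 = 70·116 + 40, so x = 40.
Check: g(40) = 101·40 + 24 = 4064 = 35·116 + 4 ≡ 4 (mod 116).

40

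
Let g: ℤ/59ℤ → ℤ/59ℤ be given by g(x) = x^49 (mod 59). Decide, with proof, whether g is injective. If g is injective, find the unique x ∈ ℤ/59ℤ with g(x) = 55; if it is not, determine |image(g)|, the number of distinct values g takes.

Since 59 is prime, the nonzero elements of ℤ/59ℤ form a cyclic group of order 58.
As gcd(49, 58) = 1, raising to the 49th power is a bijection on this group: if s^49 ≡ t^49 then (st^{−1})^49 = 1, and the only element of order dividing gcd(49, 58) = 1 is 1, so s = t.
With g(0) = 0 this makes g injective on all of ℤ/59ℤ, hence bijective (finite equal-size domain and codomain). In particular g is injective.
Since g is injective, we find the preimage of 55. The inverse of x ↦ x^49 on (ℤ/59ℤ)^× is x ↦ x^45, because 49·45 = 2205 = 38·58 + 1 ≡ 1 (mod 58) and x^{58} = 1 for x ≠ 0 (Fermat). So g⁻¹(55) = 55^45 mod 59.
Repeated squaring mod 59: 55^1 ≡ 55, 55^2 ≡ 55² = 3025 ≡ 16, 55^4 ≡ 16² = 256 ≡ 20, 55^8 ≡ 20² = 400 ≡ 46, 55^16 ≡ 46² = 2116 ≡ 51, 55^32 ≡ 51² = 2601 ≡ 5. Since 45 = 32 + 8 + 4 + 1, 55^45 ≡ 5·46·20·55: 5·46 = 230 ≡ 53, then 53·20 = 1060 ≡ 57, then 57·55 = 3135 ≡ 8. So 55^45 ≡ 8 (mod 59).
Hence g⁻¹(55) = 8.

8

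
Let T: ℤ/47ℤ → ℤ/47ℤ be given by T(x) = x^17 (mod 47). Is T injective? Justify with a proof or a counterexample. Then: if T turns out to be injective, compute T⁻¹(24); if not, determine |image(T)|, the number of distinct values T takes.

Since 47 is prime, the nonzero elements of ℤ/47ℤ form a cyclic group of order 46.
As gcd(17, 46) = 1, raising to the 17th power is a bijection on this group: if x_1^17 ≡ x_2^17 then (x_1x_2^{−1})^17 = 1, and the only element of order dividing gcd(17, 46) = 1 is 1, so x_1 = x_2.
With T(0) = 0 this makes T injective on all of ℤ/47ℤ, hence bijective (finite equal-size domain and codomain). In particular T is injective.
Since T is injective, we find the preimage of 24. The inverse of x ↦ x^17 on (ℤ/47ℤ)^× is x ↦ x^19, because 17·19 = 323 = 7·46 + 1 ≡ 1 (mod 46) and x^{46} = 1 for x ≠ 0 (Fermat). So T⁻¹(24) = 24^19 mod 47.
Repeated squaring mod 47: 24^1 ≡ 24, 24^2 ≡ 24² = 576 ≡ 12, 24^4 ≡ 12² = 144 ≡ 3, 24^8 ≡ 3² = 9, 24^16 ≡ 9² = 81 ≡ 34. Since 19 = 16 + 2 + 1, 24^19 ≡ 34·12·24: 34·12 = 408 ≡ 32, then 32·24 = 768 ≡ 16. So 24^19 ≡ 16 (mod 47).
Hence T⁻¹(24) = 16.

16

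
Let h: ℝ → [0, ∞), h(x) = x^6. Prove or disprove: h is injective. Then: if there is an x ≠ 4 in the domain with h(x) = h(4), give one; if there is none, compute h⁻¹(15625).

h(4) = 4096 = (−4)^6 = h(−4) (since 6 is even), with 4 ≠ −4. So h is not injective.
For the follow-up, such an x exists: taking x = −4 ∈ ℝ gives h(−4) = 4096 = h(4) with −4 ≠ 4.

-4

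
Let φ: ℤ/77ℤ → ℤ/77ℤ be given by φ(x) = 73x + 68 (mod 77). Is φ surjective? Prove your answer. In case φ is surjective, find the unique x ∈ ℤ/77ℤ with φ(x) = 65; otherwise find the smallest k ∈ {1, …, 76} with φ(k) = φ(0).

Recall: φ is surjective if every y in the codomain equals φ(x) for some x in the domain.
Since gcd(73, 77) = 1, 73 is invertible modulo 77. Euclid's algorithm: 77 = 1·73 + 4, 73 = 18·4 + 1; back-substituting gives 1 = 19·73 − 18·77, so 73⁻¹ ≡ 19 (mod 77).
For any y ∈ ℤ/77ℤ, x = 19(y − 68) mod 77 satisfies φ(x) = 73·19(y − 68) + 68 ≡ y (since 73·19 ≡ 1 mod 77). So every y has a preimage.
So φ is surjective.
Since φ is surjective, we find φ⁻¹(65): we need 73x ≡ 65 − 68 ≡ 74 (mod 77). Using 73⁻¹ = 19: x ≡ 19·74 = 1406 = 18·77 + 20, so x = 20.
Check: φ(20) = 73·20 + 68 = 1528 = 19·77 + 65 ≡ 65 (mod 77).

20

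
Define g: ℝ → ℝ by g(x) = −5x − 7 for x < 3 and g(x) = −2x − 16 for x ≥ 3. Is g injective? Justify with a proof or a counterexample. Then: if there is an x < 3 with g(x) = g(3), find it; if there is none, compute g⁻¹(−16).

Both pieces are strictly decreasing (slopes −5 and −2), so each is injective on its own interval.
The left piece maps (−∞, 3) onto (−22, ∞); the right piece maps [3, ∞) onto (−∞, −22].
These images are disjoint, so no value is attained by both pieces. Hence g is injective.
Because the two images are disjoint, no x < 3 has g(x) = g(3), so we compute g⁻¹(−16): −16 lies in (−22, ∞), so solve −5x − 7 = −16: x = (−16 + 7)/(−5) = 9/5.

9/5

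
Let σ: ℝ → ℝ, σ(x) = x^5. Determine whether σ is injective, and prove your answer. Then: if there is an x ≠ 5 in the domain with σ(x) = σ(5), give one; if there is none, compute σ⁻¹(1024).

4

On ℝ, x ↦ x^5 is strictly increasing (since 5 is odd), so σ(u) = σ(v) forces u = v. Thus σ is injective.
Since x ↦ x^5 is strictly increasing on ℝ, it is injective there, so no x ≠ 5 in the domain has σ(x) = σ(5). We therefore compute σ⁻¹(1024) = 1024^{1/5} = 4 (indeed 4^5 = 1024).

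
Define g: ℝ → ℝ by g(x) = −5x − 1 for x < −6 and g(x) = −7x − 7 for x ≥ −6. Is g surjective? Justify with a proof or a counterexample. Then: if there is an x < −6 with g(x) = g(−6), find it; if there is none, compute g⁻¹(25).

Both pieces are strictly decreasing (slopes −5 and −7), so each is injective on its own interval.
The left piece maps (−∞, −6) onto (29, ∞); the right piece maps [−6, ∞) onto (−∞, 35].
The union (29, ∞) ∪ (−∞, 35] covers ℝ, so g is surjective.
For the follow-up: the images overlap, so an x < −6 with g(x) = g(−6) exists. g(−6) = 35; solving −5x − 1 = 35 for x < −6 gives x = (35 + 1)/(−5) = −36/5.

-36/5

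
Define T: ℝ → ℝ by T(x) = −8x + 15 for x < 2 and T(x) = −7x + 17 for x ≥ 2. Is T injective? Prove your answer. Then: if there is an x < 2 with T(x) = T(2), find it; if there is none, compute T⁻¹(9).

3/2

Both pieces are strictly decreasing (slopes −8 and −7), so each is injective on its own interval.
The left piece maps (−∞, 2) onto (−1, ∞); the right piece maps [2, ∞) onto (−∞, 3].
These images overlap. In particular T(2) = 3 (right piece), and solving −8x + 15 = 3 on the left piece gives x = 3/2 < 2.
So T(3/2) = T(2) with 3/2 ≠ 2, and T is not injective. This x = 3/2 is the requested value below 2.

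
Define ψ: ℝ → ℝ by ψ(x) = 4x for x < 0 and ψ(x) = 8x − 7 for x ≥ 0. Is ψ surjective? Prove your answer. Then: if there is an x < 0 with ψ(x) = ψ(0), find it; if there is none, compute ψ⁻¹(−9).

Both pieces are strictly increasing (slopes 4 and 8), so each is injective on its own interval.
The left piece maps (−∞, 0) onto (−∞, 0); the right piece maps [0, ∞) onto [−7, ∞).
The union (−∞, 0) ∪ [−7, ∞) covers ℝ, so ψ is surjective.
For the follow-up: the images overlap, so an x < 0 with ψ(x) = ψ(0) exists. ψ(0) = −7; solving 4x = −7 for x < 0 gives x = (−7 − 0)/4 = −7/4.

-7/4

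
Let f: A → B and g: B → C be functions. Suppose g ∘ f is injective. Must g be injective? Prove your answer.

not injective

No. Take A = {1}, B = {1, 2, 3, 4}, C = {1, 2, 3, 4}, f(a) = a for each a ∈ A, and g(b) = 3 if b ∈ {3, 4} else g(b) = b.
Then g ∘ f = f is injective (A ⊂ B and f is the inclusion), but g(3) = g(4) = 3 with 3 ≠ 4, so g is not injective.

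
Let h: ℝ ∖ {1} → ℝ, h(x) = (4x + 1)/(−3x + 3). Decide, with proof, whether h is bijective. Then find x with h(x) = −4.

If h(x) = −4/3, cross-multiplying gives −3(4x + 1) = 4(−3x + 3), which simplifies to −3 = 12 — false.  So −4/3 has no preimage and h is not surjective.
Hence h is not bijective.
Solving h(x) = −4: cross-multiplying gives 4x + 1 = −4(−3x + 3), which rearranges to −8x = −13, so x = 13/8.

13/8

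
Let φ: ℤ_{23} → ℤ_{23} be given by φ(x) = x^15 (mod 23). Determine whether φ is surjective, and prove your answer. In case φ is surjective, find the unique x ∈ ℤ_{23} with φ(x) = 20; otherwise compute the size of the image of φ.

19

Since 23 is prime, the nonzero elements of ℤ_{23} form a cyclic group of order 22.
As gcd(15, 22) = 1, raising to the 15th power is a bijection on this group: if s^15 ≡ t^15 then (st^{−1})^15 = 1, and the only element of order dividing gcd(15, 22) = 1 is 1, so s = t.
With φ(0) = 0 this makes φ injective on all of ℤ_{23}, hence bijective (finite equal-size domain and codomain). In particular φ is surjective.
Since φ is surjective, we find the preimage of 20. The inverse of x ↦ x^15 on (ℤ_{23})^× is x ↦ x^3, because 15·3 = 45 = 2·22 + 1 ≡ 1 (mod 22) and x^{22} = 1 for x ≠ 0 (Fermat). So φ⁻¹(20) = 20^3 mod 23.
Repeated squaring mod 23: 20^1 ≡ 20, 20^2 ≡ 20² = 400 ≡ 9. Since 3 = 2 + 1, 20^3 ≡ 9·20: 9·20 = 180 ≡ 19. So 20^3 ≡ 19 (mod 23).
Hence φ⁻¹(20) = 19.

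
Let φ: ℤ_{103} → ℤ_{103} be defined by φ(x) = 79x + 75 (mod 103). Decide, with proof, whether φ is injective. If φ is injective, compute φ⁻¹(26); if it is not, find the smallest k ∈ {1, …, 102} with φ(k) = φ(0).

75

Suppose φ(s) = φ(t) in ℤ_{103}. Then 79s + 75 ≡ 79t + 75 (mod 103), therefore 79(s − t) ≡ 0 (mod 103).
Since gcd(79, 103) = 1, 79 is invertible modulo 103, so s − t ≡ 0 (mod 103), i.e. s = t.
Therefore φ is injective.
We now compute 79⁻¹ mod 103 explicitly. Euclid's algorithm: 103 = 1·79 + 24, 79 = 3·24 + 7, 24 = 3·7 + 3, 7 = 2·3 + 1; back-substituting gives 1 = 30·79 − 23·103, so 79⁻¹ ≡ 30 (mod 103).
Since φ is injective, we compute φ⁻¹(26): solve 79x + 75 ≡ 26 (mod 103), i.e. 79x ≡ 54 (mod 103).
Multiplying by 79⁻¹ = 30 gives x ≡ 30·54 = 1620 = 15·103 + 75 ≡ 75 (mod 103).
Check: φ(75) = 79·75 + 75 = 6000 = 58·103 + 26 ≡ 26 (mod 103).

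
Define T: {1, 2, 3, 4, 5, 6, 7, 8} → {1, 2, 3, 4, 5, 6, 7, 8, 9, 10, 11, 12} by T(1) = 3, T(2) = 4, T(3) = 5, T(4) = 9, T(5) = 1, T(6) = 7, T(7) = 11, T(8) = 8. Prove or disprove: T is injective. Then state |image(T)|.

The values T(1), …, T(8) are 3, 4, 5, 9, 1, 7, 11, 8 — all distinct.
So T(x_1) = T(x_2) only when x_1 = x_2, and T is injective.
The image of T is {1, 3, 4, 5, 7, 8, 9, 11}, which has 8 elements.

8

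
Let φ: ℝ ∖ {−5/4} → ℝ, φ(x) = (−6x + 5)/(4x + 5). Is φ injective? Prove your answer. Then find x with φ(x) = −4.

-5/2

Suppose φ(a) = φ(b). Cross-multiplying: (−6a + 5)(4b + 5) = (−6b + 5)(4a + 5).
Expanding both sides and cancelling the symmetric terms leaves −50·(a − b) = 0. Since −50 ≠ 0, a = b. Hence φ is injective.
Solving φ(x) = −4: cross-multiplying gives −6x + 5 = −4(4x + 5), which rearranges to 10x = −25, so x = −5/2.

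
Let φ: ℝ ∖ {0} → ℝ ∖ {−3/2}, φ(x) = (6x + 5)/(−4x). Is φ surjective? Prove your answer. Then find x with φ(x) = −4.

For any y ≠ −3/2, solving y(−4x) = 6x + 5 for x gives a well-defined x ≠ 0. So φ is surjective.
Solving φ(x) = −4: cross-multiplying gives 6x + 5 = −4(−4x), which rearranges to −10x = −5, so x = 1/2.

1/2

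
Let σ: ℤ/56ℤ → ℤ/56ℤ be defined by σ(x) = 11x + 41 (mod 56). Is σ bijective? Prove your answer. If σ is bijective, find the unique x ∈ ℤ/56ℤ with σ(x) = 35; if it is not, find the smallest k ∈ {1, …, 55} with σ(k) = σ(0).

If σ(x_1) = σ(x_2), then 11x_1 ≡ 11x_2 (mod 56). Because gcd(11, 56) = 1, we may cancel 11 to get x_1 ≡ x_2 (mod 56).
We now compute 11⁻¹ mod 56 explicitly. Euclid's algorithm: 56 = 5·11 + 1; back-substituting gives 1 = 51·11 − 10·56, so 11⁻¹ ≡ 51 (mod 56).
Then y ↦ 51(y − 41) is a two-sided inverse to σ, so every y ∈ ℤ/56ℤ has a preimage.
Hence σ is bijective.
Since σ is bijective, we find σ⁻¹(35): we need 11x ≡ 35 − 41 ≡ 50 (mod 56). Using 11⁻¹ = 51: x ≡ 51·50 = 2550 = 45·56 + 30, so x = 30.
Check: σ(30) = 11·30 + 41 = 371 = 6·56 + 35 ≡ 35 (mod 56).

30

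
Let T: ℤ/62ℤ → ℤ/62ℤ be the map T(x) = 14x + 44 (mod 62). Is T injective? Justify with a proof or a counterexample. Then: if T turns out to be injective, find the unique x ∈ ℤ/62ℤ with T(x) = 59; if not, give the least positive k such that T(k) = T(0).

We have gcd(14, 62) = 2 > 1. Taking x_1 = 0 and x_2 = 31: T(0) = 44 and T(31) = 14·31 + 44 = 478 ≡ 44 (mod 62).
So T(0) = T(31) while 0 ≠ 31, thus T is not injective.
Since T is not injective, we find the least positive k with T(k) = T(0): this means 14k ≡ 0 (mod 62), i.e. 62 ∣ 14k. Since gcd(14, 62) = 2, dividing through by 2 this holds exactly when 31 ∣ 7k, and as gcd(7, 31) = 1, exactly when 31 ∣ k.
The smallest positive such k is 31.

31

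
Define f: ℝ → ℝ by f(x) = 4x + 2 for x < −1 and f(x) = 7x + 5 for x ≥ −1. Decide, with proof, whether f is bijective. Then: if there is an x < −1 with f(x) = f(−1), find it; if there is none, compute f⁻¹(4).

-1/7

Both pieces are strictly increasing (slopes 4 and 7), so each is injective on its own interval.
The left piece maps (−∞, −1) onto (−∞, −2); the right piece maps [−1, ∞) onto [−2, ∞).
Since −2 = −2, the images partition ℝ: f is injective and surjective, hence bijective.
Because the two images are disjoint, no x < −1 has f(x) = f(−1), so we compute f⁻¹(4): 4 lies in [−2, ∞), so solve 7x + 5 = 4: x = (4 − 5)/7 = −1/7.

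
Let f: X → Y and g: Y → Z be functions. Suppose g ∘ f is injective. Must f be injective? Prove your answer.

injective

Suppose f(u) = f(v). Applying g: (g ∘ f)(u) = (g ∘ f)(v). Since g ∘ f is injective, u = v. Thus f is injective.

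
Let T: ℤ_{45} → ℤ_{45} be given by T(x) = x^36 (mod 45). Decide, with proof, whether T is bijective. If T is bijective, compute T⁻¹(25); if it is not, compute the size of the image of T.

4

T(1) = 1^36 = 1.
T(2): Repeated squaring mod 45: 2^1 ≡ 2, 2^2 ≡ 2² = 4, 2^4 ≡ 4² = 16, 2^8 ≡ 16² = 256 ≡ 31, 2^16 ≡ 31² = 961 ≡ 16, 2^32 ≡ 16² = 256 ≡ 31. Since 36 = 32 + 4, 2^36 ≡ 31·16: 31·16 = 496 ≡ 1. So 2^36 ≡ 1 (mod 45).
So T(1) = T(2) = 1 while 1 ≠ 2, thus T is not injective, hence not bijective.
Since T is not bijective, we determine |image(T)|. Computing x^36 mod 45 for each x (by repeated squaring, reducing mod 45 at every step), the values T(0), T(1), …, T(44) are: 0, 1, 1, 36, 1, 10, 36, 1, 1, 36, 10, 1, 36, 1, 1, 0, 1, 1, 36, 1, 10, 36, 1, 1, 36, 10, 1, 36, 1, 1, 0, 1, 1, 36, 1, 10, 36, 1, 1, 36, 10, 1, 36, 1, 1.
The distinct values are {0, 1, 10, 36}; there are 4 of them.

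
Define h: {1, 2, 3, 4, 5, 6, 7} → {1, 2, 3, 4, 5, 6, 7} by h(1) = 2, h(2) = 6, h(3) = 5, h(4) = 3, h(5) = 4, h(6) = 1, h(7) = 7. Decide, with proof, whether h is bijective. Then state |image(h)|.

The values 2, 6, 5, 3, 4, 1, 7 are a permutation of {1, 2, 3, 4, 5, 6, 7}: each element appears exactly once.
So h is injective and surjective, hence bijective.
The image of h is {1, 2, 3, 4, 5, 6, 7}, which has 7 elements.

7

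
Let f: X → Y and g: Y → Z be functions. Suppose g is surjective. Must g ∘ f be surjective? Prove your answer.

not surjective

No. Take X = {1}, Y = Z = {1, 2, 3, 4}, f(1) = 1, and g = identity (surjective).
Then (g ∘ f)(1) = 1, and 4 ∈ Z has no preimage under g ∘ f, so g ∘ f is not surjective.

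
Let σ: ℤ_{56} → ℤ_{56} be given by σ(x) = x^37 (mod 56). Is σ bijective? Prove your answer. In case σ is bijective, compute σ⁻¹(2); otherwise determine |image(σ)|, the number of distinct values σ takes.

35

σ(0) = 0^37 = 0.
σ(14): Repeated squaring mod 56: 14^1 ≡ 14, 14^2 ≡ 14² = 196 ≡ 28, 14^4 ≡ 28² = 784 ≡ 0, 14^8 ≡ 0² = 0, 14^16 ≡ 0² = 0, 14^32 ≡ 0² = 0. Since 37 = 32 + 4 + 1, 14^37 ≡ 0·0·14: 0·0 = 0, then 0·14 = 0. So 14^37 ≡ 0 (mod 56).
So σ(0) = σ(14) = 0 while 0 ≠ 14, therefore σ is not injective, hence not bijective.
Since σ is not bijective, we determine |image(σ)|. Computing x^37 mod 56 for each x (by repeated squaring, reducing mod 56 at every step), the values σ(0), σ(1), …, σ(55) are: 0, 1, 16, 3, 32, 5, 48, 7, 8, 9, 24, 11, 40, 13, 0, 15, 16, 17, 32, 19, 48, 21, 8, 23, 24, 25, 40, 27, 0, 29, 16, 31, 32, 33, 48, 35, 8, 37, 24, 39, 40, 41, 0, 43, 16, 45, 32, 47, 48, 49, 8, 51, 24, 53, 40, 55.
The distinct values are {0, 1, 3, 5, 7, 8, 9, 11, 13, 15, 16, 17, 19, 21, 23, 24, 25, 27, 29, 31, 32, 33, 35, 37, 39, 40, 41, 43, 45, 47, 48, 49, 51, 53, 55}; there are 35 of them.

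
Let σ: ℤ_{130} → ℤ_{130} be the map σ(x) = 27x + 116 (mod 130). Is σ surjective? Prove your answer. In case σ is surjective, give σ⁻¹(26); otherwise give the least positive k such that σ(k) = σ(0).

40

Since gcd(27, 130) = 1, 27 is invertible modulo 130. Euclid's algorithm: 130 = 4·27 + 22, 27 = 1·22 + 5, 22 = 4·5 + 2, 5 = 2·2 + 1; back-substituting gives 1 = 53·27 − 11·130, so 27⁻¹ ≡ 53 (mod 130).
Then y ↦ 53(y − 116) is a two-sided inverse to σ, so every y ∈ ℤ_{130} has a preimage.
Therefore σ is surjective.
Since σ is surjective, we find σ⁻¹(26): we need 27x ≡ 26 − 116 ≡ 40 (mod 130). Using 27⁻¹ = 53: x ≡ 53·40 = 2120 = 16·130 + 40, so x = 40.
Check: σ(40) = 27·40 + 116 = 1196 = 9·130 + 26 ≡ 26 (mod 130).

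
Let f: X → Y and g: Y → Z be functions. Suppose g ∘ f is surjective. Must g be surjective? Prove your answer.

Let c ∈ Z. Since g ∘ f is surjective, some a ∈ X has g(f(a)) = c. Then b = f(a) ∈ Y satisfies g(b) = c. So g is surjective.

surjective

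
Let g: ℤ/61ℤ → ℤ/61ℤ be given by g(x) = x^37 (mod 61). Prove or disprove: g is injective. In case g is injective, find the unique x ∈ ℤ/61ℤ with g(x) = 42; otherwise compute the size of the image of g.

Since 61 is prime, the nonzero elements of ℤ/61ℤ form a cyclic group of order 60.
As gcd(37, 60) = 1, raising to the 37th power is a bijection on this group: if s^37 ≡ t^37 then (st^{−1})^37 = 1, and the only element of order dividing gcd(37, 60) = 1 is 1, so s = t.
With g(0) = 0 this makes g injective on all of ℤ/61ℤ, hence bijective (finite equal-size domain and codomain). In particular g is injective.
Since g is injective, we find the preimage of 42. The inverse of x ↦ x^37 on (ℤ/61ℤ)^× is x ↦ x^13, because 37·13 = 481 = 8·60 + 1 ≡ 1 (mod 60) and x^{60} = 1 for x ≠ 0 (Fermat). So g⁻¹(42) = 42^13 mod 61.
Repeated squaring mod 61: 42^1 ≡ 42, 42^2 ≡ 42² = 1764 ≡ 56, 42^4 ≡ 56² = 3136 ≡ 25, 42^8 ≡ 25² = 625 ≡ 15. Since 13 = 8 + 4 + 1, 42^13 ≡ 15·25·42: 15·25 = 375 ≡ 9, then 9·42 = 378 ≡ 12. So 42^13 ≡ 12 (mod 61).
Hence g⁻¹(42) = 12.

12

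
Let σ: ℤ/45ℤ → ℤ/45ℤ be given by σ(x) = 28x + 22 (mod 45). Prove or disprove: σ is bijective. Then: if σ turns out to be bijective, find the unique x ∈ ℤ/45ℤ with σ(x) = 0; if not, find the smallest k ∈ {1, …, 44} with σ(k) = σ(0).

41

By definition, injectivity means: for all a, b in the domain, σ(a) = σ(b) implies a = b.
Suppose σ(a) = σ(b) in ℤ/45ℤ. Then 28a + 22 ≡ 28b + 22 (mod 45), thus 28(a − b) ≡ 0 (mod 45).
Since gcd(28, 45) = 1, 28 is invertible modulo 45, so a − b ≡ 0 (mod 45), i.e. a = b.
We now compute 28⁻¹ mod 45 explicitly. Euclid's algorithm: 45 = 1·28 + 17, 28 = 1·17 + 11, 17 = 1·11 + 6, 11 = 1·6 + 5, 6 = 1·5 + 1; back-substituting gives 1 = 37·28 − 23·45, so 28⁻¹ ≡ 37 (mod 45).
For any y ∈ ℤ/45ℤ, x = 37(y − 22) mod 45 satisfies σ(x) = 28·37(y − 22) + 22 ≡ y (since 28·37 ≡ 1 mod 45). So every y has a preimage.
Thus σ is bijective.
Since σ is bijective, we compute σ⁻¹(0): solve 28x + 22 ≡ 0 (mod 45), i.e. 28x ≡ 23 (mod 45).
Multiplying by 28⁻¹ = 37 gives x ≡ 37·23 = 851 = 18·45 + 41 ≡ 41 (mod 45).
Check: σ(41) = 28·41 + 22 = 1170 = 26·45 + 0 ≡ 0 (mod 45).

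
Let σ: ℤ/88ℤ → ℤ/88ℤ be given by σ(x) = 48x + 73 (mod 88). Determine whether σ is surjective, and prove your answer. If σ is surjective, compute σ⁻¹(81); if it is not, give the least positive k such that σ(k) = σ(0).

Since gcd(48, 88) = 8, we have 48x ≡ 0 (mod 8) for all x, so σ(x) ≡ 1 (mod 8).
But 0 ≢ 1 (mod 8), so 0 ∈ ℤ/88ℤ has no preimage. Hence σ is not surjective.
Since σ is not surjective, we find the least positive k with σ(k) = σ(0): this means 48k ≡ 0 (mod 88), i.e. 88 ∣ 48k. Since gcd(48, 88) = 8, dividing through by 8 this holds exactly when 11 ∣ 6k, and as gcd(6, 11) = 1, exactly when 11 ∣ k.
The smallest positive such k is 11.

11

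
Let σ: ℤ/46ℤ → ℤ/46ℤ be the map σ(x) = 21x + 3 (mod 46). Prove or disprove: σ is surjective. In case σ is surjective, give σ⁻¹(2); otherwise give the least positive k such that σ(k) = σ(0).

Recall that surjectivity means every element of the codomain has a preimage under σ.
Since gcd(21, 46) = 1, 21 is invertible modulo 46. Euclid's algorithm: 46 = 2·21 + 4, 21 = 5·4 + 1; back-substituting gives 1 = 11·21 − 5·46, so 21⁻¹ ≡ 11 (mod 46).
For any y ∈ ℤ/46ℤ, x = 11(y − 3) mod 46 satisfies σ(x) = 21·11(y − 3) + 3 ≡ y (since 21·11 ≡ 1 mod 46). So every y has a preimage.
Thus σ is surjective.
Since σ is surjective, we compute σ⁻¹(2): solve 21x + 3 ≡ 2 (mod 46), i.e. 21x ≡ 45 (mod 46).
Multiplying by 21⁻¹ = 11 gives x ≡ 11·45 = 495 = 10·46 + 35 ≡ 35 (mod 46).
Check: σ(35) = 21·35 + 3 = 738 = 16·46 + 2 ≡ 2 (mod 46).

35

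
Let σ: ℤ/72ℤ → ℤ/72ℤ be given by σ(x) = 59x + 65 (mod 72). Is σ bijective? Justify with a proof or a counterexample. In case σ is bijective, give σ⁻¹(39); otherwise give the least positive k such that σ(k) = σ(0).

By definition, σ is injective if σ(s) = σ(t) implies s = t.
If σ(s) = σ(t), then 59s ≡ 59t (mod 72). Because gcd(59, 72) = 1, we may cancel 59 to get s ≡ t (mod 72).
We now compute 59⁻¹ mod 72 explicitly. Euclid's algorithm: 72 = 1·59 + 13, 59 = 4·13 + 7, 13 = 1·7 + 6, 7 = 1·6 + 1; back-substituting gives 1 = 11·59 − 9·72, so 59⁻¹ ≡ 11 (mod 72).
Then y ↦ 11(y − 65) is a two-sided inverse to σ, so every y ∈ ℤ/72ℤ has a preimage.
Therefore σ is bijective.
Since σ is bijective, we find σ⁻¹(39): we need 59x ≡ 39 − 65 ≡ 46 (mod 72). Using 59⁻¹ = 11: x ≡ 11·46 = 506 = 7·72 + 2, so x = 2.
Check: σ(2) = 59·2 + 65 = 183 = 2·72 + 39 ≡ 39 (mod 72).

2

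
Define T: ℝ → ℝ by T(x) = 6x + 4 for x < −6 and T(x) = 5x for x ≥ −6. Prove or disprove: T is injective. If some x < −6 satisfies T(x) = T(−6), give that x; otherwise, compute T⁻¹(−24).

-24/5

Both pieces are strictly increasing (slopes 6 and 5), so each is injective on its own interval.
The left piece maps (−∞, −6) onto (−∞, −32); the right piece maps [−6, ∞) onto [−30, ∞).
These images are disjoint, so no value is attained by both pieces. Thus T is injective.
Because the two images are disjoint, no x < −6 has T(x) = T(−6), so we compute T⁻¹(−24): −24 lies in [−30, ∞), so solve 5x = −24: x = (−24 − 0)/5 = −24/5.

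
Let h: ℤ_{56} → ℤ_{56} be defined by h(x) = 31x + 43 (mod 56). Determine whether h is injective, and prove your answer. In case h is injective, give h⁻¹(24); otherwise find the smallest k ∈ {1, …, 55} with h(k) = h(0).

3

Suppose h(u) = h(v) in ℤ_{56}. Then 31u + 43 ≡ 31v + 43 (mod 56), thus 31(u − v) ≡ 0 (mod 56).
Since gcd(31, 56) = 1, 31 is invertible modulo 56, thus u − v ≡ 0 (mod 56), i.e. u = v.
So h is injective.
We now compute 31⁻¹ mod 56 explicitly. Euclid's algorithm: 56 = 1·31 + 25, 31 = 1·25 + 6, 25 = 4·6 + 1; back-substituting gives 1 = 47·31 − 26·56, so 31⁻¹ ≡ 47 (mod 56).
Since h is injective, we compute h⁻¹(24): solve 31x + 43 ≡ 24 (mod 56), i.e. 31x ≡ 37 (mod 56).
Multiplying by 31⁻¹ = 47 gives x ≡ 47·37 = 1739 = 31·56 + 3 ≡ 3 (mod 56).
Check: h(3) = 31·3 + 43 = 136 = 2·56 + 24 ≡ 24 (mod 56).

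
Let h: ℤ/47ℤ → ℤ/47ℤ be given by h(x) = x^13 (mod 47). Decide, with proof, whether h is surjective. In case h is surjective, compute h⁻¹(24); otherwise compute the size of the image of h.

Since 47 is prime, the nonzero elements of ℤ/47ℤ form a cyclic group of order 46.
As gcd(13, 46) = 1, raising to the 13th power is a bijection on this group: if x_1^13 ≡ x_2^13 then (x_1x_2^{−1})^13 = 1, and the only element of order dividing gcd(13, 46) = 1 is 1, so x_1 = x_2.
With h(0) = 0 this makes h injective on all of ℤ/47ℤ, hence bijective (finite equal-size domain and codomain). In particular h is surjective.
Since h is surjective, we find the preimage of 24. The inverse of x ↦ x^13 on (ℤ/47ℤ)^× is x ↦ x^39, because 13·39 = 507 = 11·46 + 1 ≡ 1 (mod 46) and x^{46} = 1 for x ≠ 0 (Fermat). So h⁻¹(24) = 24^39 mod 47.
Repeated squaring mod 47: 24^1 ≡ 24, 24^2 ≡ 24² = 576 ≡ 12, 24^4 ≡ 12² = 144 ≡ 3, 24^8 ≡ 3² = 9, 24^16 ≡ 9² = 81 ≡ 34, 24^32 ≡ 34² = 1156 ≡ 28. Since 39 = 32 + 4 + 2 + 1, 24^39 ≡ 28·3·12·24: 28·3 = 84 ≡ 37, then 37·12 = 444 ≡ 21, then 21·24 = 504 ≡ 34. So 24^39 ≡ 34 (mod 47).
Hence h⁻¹(24) = 34.

34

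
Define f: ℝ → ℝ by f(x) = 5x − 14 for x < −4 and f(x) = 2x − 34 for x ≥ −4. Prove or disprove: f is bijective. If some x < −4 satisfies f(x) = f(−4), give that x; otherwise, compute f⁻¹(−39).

Both pieces are strictly increasing (slopes 5 and 2), so each is injective on its own interval.
The left piece maps (−∞, −4) onto (−∞, −34); the right piece maps [−4, ∞) onto [−42, ∞).
These images overlap. In particular f(−4) = −42 (right piece), and solving 5x − 14 = −42 on the left piece gives x = −28/5 < −4.
So f(−28/5) = f(−4) with −28/5 ≠ −4, and f is not injective, hence not bijective. This x = −28/5 is the requested value below −4.

-28/5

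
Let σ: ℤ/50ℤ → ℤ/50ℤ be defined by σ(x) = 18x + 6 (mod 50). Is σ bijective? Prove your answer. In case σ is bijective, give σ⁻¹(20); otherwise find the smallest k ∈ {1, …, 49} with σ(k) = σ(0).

25

We have gcd(18, 50) = 2 > 1. Taking s = 0 and t = 25: σ(0) = 6 and σ(25) = 18·25 + 6 = 456 ≡ 6 (mod 50).
So σ(0) = σ(25) while 0 ≠ 25, so σ is not injective, hence not bijective.
Since σ is not bijective, we find the least positive k with σ(k) = σ(0): this means 18k ≡ 0 (mod 50), i.e. 50 ∣ 18k. Since gcd(18, 50) = 2, dividing through by 2 this holds exactly when 25 ∣ 9k, and as gcd(9, 25) = 1, exactly when 25 ∣ k.
The smallest positive such k is 25.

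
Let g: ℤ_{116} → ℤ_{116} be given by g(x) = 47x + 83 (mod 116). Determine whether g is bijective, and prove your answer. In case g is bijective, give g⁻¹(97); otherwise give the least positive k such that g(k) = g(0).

Recall that g is injective when g(s) = g(t) forces s = t.
Suppose g(s) = g(t) in ℤ_{116}. Then 47s + 83 ≡ 47t + 83 (mod 116), therefore 47(s − t) ≡ 0 (mod 116).
Since gcd(47, 116) = 1, 47 is invertible modulo 116, thus s − t ≡ 0 (mod 116), i.e. s = t.
We now compute 47⁻¹ mod 116 explicitly. Euclid's algorithm: 116 = 2·47 + 22, 47 = 2·22 + 3, 22 = 7·3 + 1; back-substituting gives 1 = 79·47 − 32·116, so 47⁻¹ ≡ 79 (mod 116).
Then y ↦ 79(y − 83) is a two-sided inverse to g, so every y ∈ ℤ_{116} has a preimage.
Hence g is bijective.
Since g is bijective, we find g⁻¹(97): we need 47x ≡ 97 − 83 ≡ 14 (mod 116). Using 47⁻¹ = 79: x ≡ 79·14 = 1106 = 9·116 + 62, so x = 62.
Check: g(62) = 47·62 + 83 = 2997 = 25·116 + 97 ≡ 97 (mod 116).

62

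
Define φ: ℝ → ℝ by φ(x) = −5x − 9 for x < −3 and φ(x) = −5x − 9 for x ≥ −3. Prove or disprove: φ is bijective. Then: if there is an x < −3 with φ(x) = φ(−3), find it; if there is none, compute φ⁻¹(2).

-11/5

Both pieces are strictly decreasing (slopes −5 and −5), so each is injective on its own interval.
The left piece maps (−∞, −3) onto (6, ∞); the right piece maps [−3, ∞) onto (−∞, 6].
Since 6 = 6, the images partition ℝ: φ is injective and surjective, hence bijective.
Because the two images are disjoint, no x < −3 has φ(x) = φ(−3), so we compute φ⁻¹(2): 2 lies in (−∞, 6], so solve −5x − 9 = 2: x = (2 + 9)/(−5) = −11/5.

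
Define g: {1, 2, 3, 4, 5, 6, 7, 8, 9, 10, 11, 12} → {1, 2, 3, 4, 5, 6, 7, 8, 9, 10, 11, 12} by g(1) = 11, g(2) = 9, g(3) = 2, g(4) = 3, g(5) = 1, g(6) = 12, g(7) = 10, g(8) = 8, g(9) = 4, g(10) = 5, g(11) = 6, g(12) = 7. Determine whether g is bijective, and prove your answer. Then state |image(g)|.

12

The values 11, 9, 2, 3, 1, 12, 10, 8, 4, 5, 6, 7 are a permutation of {1, 2, 3, 4, 5, 6, 7, 8, 9, 10, 11, 12}: each element appears exactly once.
So g is injective and surjective, hence bijective.
The image of g is {1, 2, 3, 4, 5, 6, 7, 8, 9, 10, 11, 12}, which has 12 elements.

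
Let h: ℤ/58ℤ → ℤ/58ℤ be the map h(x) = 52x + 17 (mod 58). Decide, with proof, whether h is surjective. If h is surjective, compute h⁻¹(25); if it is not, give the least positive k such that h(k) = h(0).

29

By definition, h is surjective if every y in the codomain equals h(x) for some x in the domain.
Since gcd(52, 58) = 2, we have 52x ≡ 0 (mod 2) for all x, so h(x) ≡ 1 (mod 2).
But 0 ≢ 1 (mod 2), so 0 ∈ ℤ/58ℤ has no preimage. Thus h is not surjective.
Since h is not surjective, we find the least positive k with h(k) = h(0): this means 52k ≡ 0 (mod 58), i.e. 58 ∣ 52k. Since gcd(52, 58) = 2, dividing through by 2 this holds exactly when 29 ∣ 26k, and as gcd(26, 29) = 1, exactly when 29 ∣ k.
The smallest positive such k is 29.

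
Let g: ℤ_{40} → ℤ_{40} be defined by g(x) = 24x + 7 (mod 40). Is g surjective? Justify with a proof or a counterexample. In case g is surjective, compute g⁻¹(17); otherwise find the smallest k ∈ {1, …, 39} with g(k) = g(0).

Recall that surjectivity means every element of the codomain has a preimage under g.
Since gcd(24, 40) = 8, we have 24x ≡ 0 (mod 8) for all x, so g(x) ≡ 7 (mod 8).
But 0 ≢ 7 (mod 8), so 0 ∈ ℤ_{40} has no preimage. Therefore g is not surjective.
Since g is not surjective, we find the least positive k with g(k) = g(0): this means 24k ≡ 0 (mod 40), i.e. 40 ∣ 24k. Since gcd(24, 40) = 8, dividing through by 8 this holds exactly when 5 ∣ 3k, and as gcd(3, 5) = 1, exactly when 5 ∣ k.
The smallest positive such k is 5.

5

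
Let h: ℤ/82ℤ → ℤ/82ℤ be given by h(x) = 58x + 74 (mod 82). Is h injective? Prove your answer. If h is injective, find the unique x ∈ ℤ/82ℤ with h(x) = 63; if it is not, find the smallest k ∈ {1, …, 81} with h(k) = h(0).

We have gcd(58, 82) = 2 > 1. Taking u = 0 and v = 41: h(0) = 74 and h(41) = 58·41 + 74 = 2452 ≡ 74 (mod 82).
So h(0) = h(41) while 0 ≠ 41, thus h is not injective.
Since h is not injective, we find the least positive k with h(k) = h(0): this means 58k ≡ 0 (mod 82), i.e. 82 ∣ 58k. Since gcd(58, 82) = 2, dividing through by 2 this holds exactly when 41 ∣ 29k, and as gcd(29, 41) = 1, exactly when 41 ∣ k.
The smallest positive such k is 41.

41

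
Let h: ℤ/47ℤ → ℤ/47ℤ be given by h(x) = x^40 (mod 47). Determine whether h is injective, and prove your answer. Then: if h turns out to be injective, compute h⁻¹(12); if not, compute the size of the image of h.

h(23): Repeated squaring mod 47: 23^1 ≡ 23, 23^2 ≡ 23² = 529 ≡ 12, 23^4 ≡ 12² = 144 ≡ 3, 23^8 ≡ 3² = 9, 23^16 ≡ 9² = 81 ≡ 34, 23^32 ≡ 34² = 1156 ≡ 28. Since 40 = 32 + 8, 23^40 ≡ 28·9: 28·9 = 252 ≡ 17. So 23^40 ≡ 17 (mod 47).
h(24): Repeated squaring mod 47: 24^1 ≡ 24, 24^2 ≡ 24² = 576 ≡ 12, 24^4 ≡ 12² = 144 ≡ 3, 24^8 ≡ 3² = 9, 24^16 ≡ 9² = 81 ≡ 34, 24^32 ≡ 34² = 1156 ≡ 28. Since 40 = 32 + 8, 24^40 ≡ 28·9: 28·9 = 252 ≡ 17. So 24^40 ≡ 17 (mod 47).
So h(23) = h(24) = 17 while 23 ≠ 24, so h is not injective.
Since h is not injective, we determine |image(h)|. Computing x^40 mod 47 for each x (by repeated squaring, reducing mod 47 at every step), the values h(0), h(1), …, h(46) are: 0, 1, 36, 2, 27, 9, 25, 6, 32, 4, 42, 14, 7, 16, 28, 18, 24, 37, 3, 21, 8, 12, 34, 17, 17, 34, 12, 8, 21, 3, 37, 24, 18, 28, 16, 7, 14, 42, 4, 32, 6, 25, 9, 27, 2, 36, 1.
The distinct values are {0, 1, 2, 3, 4, 6, 7, 8, 9, 12, 14, 16, 17, 18, 21, 24, 25, 27, 28, 32, 34, 36, 37, 42}; there are 24 of them.

24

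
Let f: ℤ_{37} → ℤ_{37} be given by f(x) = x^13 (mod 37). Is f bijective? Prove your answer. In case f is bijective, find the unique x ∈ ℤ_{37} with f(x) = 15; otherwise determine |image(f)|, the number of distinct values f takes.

2

Since 37 is prime, the nonzero elements of ℤ_{37} form a cyclic group of order 36.
As gcd(13, 36) = 1, raising to the 13th power is a bijection on this group: if a^13 ≡ b^13 then (ab^{−1})^13 = 1, and the only element of order dividing gcd(13, 36) = 1 is 1, so a = b.
With f(0) = 0 this makes f injective on all of ℤ_{37}, hence bijective (finite equal-size domain and codomain). In particular f is bijective.
Since f is bijective, we find the preimage of 15. The inverse of x ↦ x^13 on (ℤ_{37})^× is x ↦ x^25, because 13·25 = 325 = 9·36 + 1 ≡ 1 (mod 36) and x^{36} = 1 for x ≠ 0 (Fermat). So f⁻¹(15) = 15^25 mod 37.
Repeated squaring mod 37: 15^1 ≡ 15, 15^2 ≡ 15² = 225 ≡ 3, 15^4 ≡ 3² = 9, 15^8 ≡ 9² = 81 ≡ 7, 15^16 ≡ 7² = 49 ≡ 12. Since 25 = 16 + 8 + 1, 15^25 ≡ 12·7·15: 12·7 = 84 ≡ 10, then 10·15 = 150 ≡ 2. So 15^25 ≡ 2 (mod 37).
Hence f⁻¹(15) = 2.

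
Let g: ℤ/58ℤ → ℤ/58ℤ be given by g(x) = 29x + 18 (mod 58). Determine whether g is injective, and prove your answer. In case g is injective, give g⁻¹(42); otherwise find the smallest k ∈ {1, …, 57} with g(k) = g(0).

We have gcd(29, 58) = 29 > 1. Taking u = 0 and v = 2: g(0) = 18 and g(2) = 29·2 + 18 = 76 ≡ 18 (mod 58).
So g(0) = g(2) while 0 ≠ 2, therefore g is not injective.
Since g is not injective, we find the least positive k with g(k) = g(0): this means 29k ≡ 0 (mod 58), i.e. 58 ∣ 29k. Since gcd(29, 58) = 29, dividing through by 29 this holds exactly when 2 ∣ k.
The smallest positive such k is 2.

2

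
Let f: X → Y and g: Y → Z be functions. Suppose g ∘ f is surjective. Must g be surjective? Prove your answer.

surjective

Let c ∈ Z. Since g ∘ f is surjective, some a ∈ X has g(f(a)) = c. Then b = f(a) ∈ Y satisfies g(b) = c. So g is surjective.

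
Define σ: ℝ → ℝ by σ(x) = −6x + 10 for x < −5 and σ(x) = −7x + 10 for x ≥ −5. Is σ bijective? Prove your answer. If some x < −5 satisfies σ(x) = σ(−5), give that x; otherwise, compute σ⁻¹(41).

-35/6

Both pieces are strictly decreasing (slopes −6 and −7), so each is injective on its own interval.
The left piece maps (−∞, −5) onto (40, ∞); the right piece maps [−5, ∞) onto (−∞, 45].
These images overlap. In particular σ(−5) = 45 (right piece), and solving −6x + 10 = 45 on the left piece gives x = −35/6 < −5.
So σ(−35/6) = σ(−5) with −35/6 ≠ −5, and σ is not injective, hence not bijective. This x = −35/6 is the requested value below −5.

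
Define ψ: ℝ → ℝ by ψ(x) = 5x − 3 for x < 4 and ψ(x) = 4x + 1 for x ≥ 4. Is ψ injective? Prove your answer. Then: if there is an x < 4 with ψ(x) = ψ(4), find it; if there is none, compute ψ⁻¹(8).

11/5

Both pieces are strictly increasing (slopes 5 and 4), so each is injective on its own interval.
The left piece maps (−∞, 4) onto (−∞, 17); the right piece maps [4, ∞) onto [17, ∞).
These images are disjoint, so no value is attained by both pieces. Hence ψ is injective.
Because the two images are disjoint, no x < 4 has ψ(x) = ψ(4), so we compute ψ⁻¹(8): 8 lies in (−∞, 17), so solve 5x − 3 = 8: x = (8 + 3)/5 = 11/5.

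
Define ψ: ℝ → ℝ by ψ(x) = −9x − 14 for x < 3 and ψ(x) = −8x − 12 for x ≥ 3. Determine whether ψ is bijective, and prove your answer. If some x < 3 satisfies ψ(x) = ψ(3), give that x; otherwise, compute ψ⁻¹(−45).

Both pieces are strictly decreasing (slopes −9 and −8), so each is injective on its own interval.
The left piece maps (−∞, 3) onto (−41, ∞); the right piece maps [3, ∞) onto (−∞, −36].
These images overlap. In particular ψ(3) = −36 (right piece), and solving −9x − 14 = −36 on the left piece gives x = 22/9 < 3.
So ψ(22/9) = ψ(3) with 22/9 ≠ 3, and ψ is not injective, hence not bijective. This x = 22/9 is the requested value below 3.

22/9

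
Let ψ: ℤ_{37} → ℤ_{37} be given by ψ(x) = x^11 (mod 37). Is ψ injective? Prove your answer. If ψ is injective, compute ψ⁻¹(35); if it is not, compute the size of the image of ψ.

Since 37 is prime, the nonzero elements of ℤ_{37} form a cyclic group of order 36.
As gcd(11, 36) = 1, raising to the 11th power is a bijection on this group: if s^11 ≡ t^11 then (st^{−1})^11 = 1, and the only element of order dividing gcd(11, 36) = 1 is 1, so s = t.
With ψ(0) = 0 this makes ψ injective on all of ℤ_{37}, hence bijective (finite equal-size domain and codomain). In particular ψ is injective.
Since ψ is injective, we find the preimage of 35. The inverse of x ↦ x^11 on (ℤ_{37})^× is x ↦ x^23, because 11·23 = 253 = 7·36 + 1 ≡ 1 (mod 36) and x^{36} = 1 for x ≠ 0 (Fermat). So ψ⁻¹(35) = 35^23 mod 37.
Repeated squaring mod 37: 35^1 ≡ 35, 35^2 ≡ 35² = 1225 ≡ 4, 35^4 ≡ 4² = 16, 35^8 ≡ 16² = 256 ≡ 34, 35^16 ≡ 34² = 1156 ≡ 9. Since 23 = 16 + 4 + 2 + 1, 35^23 ≡ 9·16·4·35: 9·16 = 144 ≡ 33, then 33·4 = 132 ≡ 21, then 21·35 = 735 ≡ 32. So 35^23 ≡ 32 (mod 37).
Hence ψ⁻¹(35) = 32.

32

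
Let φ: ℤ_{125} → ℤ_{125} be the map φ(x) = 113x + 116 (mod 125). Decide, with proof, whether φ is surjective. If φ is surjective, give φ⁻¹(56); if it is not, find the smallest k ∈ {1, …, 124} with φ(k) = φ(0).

Since gcd(113, 125) = 1, 113 is invertible modulo 125. Euclid's algorithm: 125 = 1·113 + 12, 113 = 9·12 + 5, 12 = 2·5 + 2, 5 = 2·2 + 1; back-substituting gives 1 = 52·113 − 47·125, so 113⁻¹ ≡ 52 (mod 125).
Then y ↦ 52(y − 116) is a two-sided inverse to φ, so every y ∈ ℤ_{125} has a preimage.
Hence φ is surjective.
Since φ is surjective, we find φ⁻¹(56): we need 113x ≡ 56 − 116 ≡ 65 (mod 125). Using 113⁻¹ = 52: x ≡ 52·65 = 3380 = 27·125 + 5, so x = 5.
Check: φ(5) = 113·5 + 116 = 681 = 5·125 + 56 ≡ 56 (mod 125).

5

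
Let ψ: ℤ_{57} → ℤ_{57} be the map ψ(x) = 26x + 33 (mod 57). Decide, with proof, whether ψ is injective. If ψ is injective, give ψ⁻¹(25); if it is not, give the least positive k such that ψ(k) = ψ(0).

Suppose ψ(s) = ψ(t) in ℤ_{57}. Then 26s + 33 ≡ 26t + 33 (mod 57), therefore 26(s − t) ≡ 0 (mod 57).
Since gcd(26, 57) = 1, 26 is invertible modulo 57, therefore s − t ≡ 0 (mod 57), i.e. s = t.
So ψ is injective.
We now compute 26⁻¹ mod 57 explicitly. Euclid's algorithm: 57 = 2·26 + 5, 26 = 5·5 + 1; back-substituting gives 1 = 11·26 − 5·57, so 26⁻¹ ≡ 11 (mod 57).
Since ψ is injective, we compute ψ⁻¹(25): solve 26x + 33 ≡ 25 (mod 57), i.e. 26x ≡ 49 (mod 57).
Multiplying by 26⁻¹ = 11 gives x ≡ 11·49 = 539 = 9·57 + 26 ≡ 26 (mod 57).
Check: ψ(26) = 26·26 + 33 = 709 = 12·57 + 25 ≡ 25 (mod 57).

26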